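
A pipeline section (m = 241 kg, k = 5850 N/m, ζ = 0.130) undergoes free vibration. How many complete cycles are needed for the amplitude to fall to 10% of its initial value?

3 cycles

Logarithmic decrement δ = 2πζ/√(1 − ζ²) = 2π × 0.1300/√(1 − 0.0169) = 0.8238.
x_n/x₀ = e^(−nδ) ≤ 0.1; take ln: n ≥ ln(1/0.1)/δ = 2.303/0.8238 = 2.795.
So 3 complete cycles are required.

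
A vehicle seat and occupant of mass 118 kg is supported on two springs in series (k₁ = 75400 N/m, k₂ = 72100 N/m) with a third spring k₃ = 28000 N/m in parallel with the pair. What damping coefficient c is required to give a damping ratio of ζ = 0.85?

Series pair: k_s = k₁k₂/(k₁+k₂) = (75400)(72100)/(75400 + 72100) = 36860 N/m. In parallel with k₃: k_eq = 36860 + 28000 = 64860 N/m.
c_c = 2√(k_eq·m) = 2√(64860 × 118) = 5533 N·s/m.
c = ζ·c_c = 0.85 × 5533 = 4703 N·s/m.

4700 N·s/m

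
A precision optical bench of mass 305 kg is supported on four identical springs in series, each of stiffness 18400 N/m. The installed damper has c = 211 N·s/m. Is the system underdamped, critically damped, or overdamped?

Series springs: 1/k_eq = 4/18400, so k_eq = 18400/4 = 4600 N/m.
c_c = 2√(k_eq·m) = 2369 N·s/m; ζ = c/c_c = 211/2369 = 0.0891.
Since ζ < 1 the system is underdamped.

underdamped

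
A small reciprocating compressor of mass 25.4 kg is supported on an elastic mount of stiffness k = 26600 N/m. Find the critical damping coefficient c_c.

c_c = 2√(k·m) = 2√(26600 × 25.4) = 2 × 822.0 = 1644 N·s/m.

1640 N·s/m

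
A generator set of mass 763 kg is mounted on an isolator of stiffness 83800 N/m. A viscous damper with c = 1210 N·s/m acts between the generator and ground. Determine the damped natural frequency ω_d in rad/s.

10.4 rad/s

ω_n = √(k/m) = √(83800/763) = 10.48 rad/s.
Critical damping c_c = 2√(k·m) = 2√(83800 × 763) = 15990 N·s/m, so ζ = c/c_c = 1210/15990 = 0.07566.
ω_d = ω_n√(1 − ζ²) = 10.48 × √(1 − 0.00572) = 10.45 rad/s.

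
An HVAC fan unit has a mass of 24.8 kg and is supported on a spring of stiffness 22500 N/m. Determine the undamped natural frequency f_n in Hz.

4.79 Hz

ω_n = √(k/m) = √(22500/24.8) = √907.3 = 30.12 rad/s.
f_n = ω_n/(2π) = 30.12/6.283 = 4.794 Hz.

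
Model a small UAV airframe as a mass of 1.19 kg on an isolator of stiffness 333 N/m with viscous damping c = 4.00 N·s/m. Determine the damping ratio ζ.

0.100

ω_n = √(k/m) = √(333.0/1.19) = 16.73 rad/s.
Critical damping c_c = 2√(k·m) = 2√(333.0 × 1.19) = 39.81 N·s/m, so ζ = c/c_c = 4.00/39.81 = 0.1005.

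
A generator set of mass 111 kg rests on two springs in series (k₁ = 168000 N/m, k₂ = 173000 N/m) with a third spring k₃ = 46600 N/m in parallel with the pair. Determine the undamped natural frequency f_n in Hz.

Series pair: k_s = k₁k₂/(k₁+k₂) = (168000)(173000)/(168000 + 173000) = 85230 N/m. In parallel with k₃: k_eq = 85230 + 46600 = 131800 N/m.
ω_n = √(k_eq/m) = √(131800/111) = √1188 = 34.46 rad/s.
f_n = ω_n/(2π) = 34.46/6.283 = 5.485 Hz.

5.48 Hz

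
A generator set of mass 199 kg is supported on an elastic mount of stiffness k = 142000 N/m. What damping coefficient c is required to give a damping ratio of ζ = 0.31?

3300 N·s/m

c_c = 2√(k·m) = 2√(142000 × 199) = 10630 N·s/m.
c = ζ·c_c = 0.31 × 10630 = 3296 N·s/m.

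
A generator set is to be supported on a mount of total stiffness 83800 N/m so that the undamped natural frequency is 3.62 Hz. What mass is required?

ω_n = 2πf_n = 2π × 3.62 = 22.75 rad/s.
m = k/ω_n² = 83800/22.75² = 83800/517.3 = 162.0 kg.

162 kg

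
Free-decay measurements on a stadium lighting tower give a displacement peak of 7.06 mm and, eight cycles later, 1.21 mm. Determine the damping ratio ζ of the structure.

0.0351

Logarithmic decrement δ = (1/n)·ln(x₀/x_n) = (1/8)·ln(7.06/1.21) = (1/8)·ln(5.835) = 0.2205.
ζ = δ/√(4π² + δ²) = 0.2205/√(39.48 + 0.0486) = 0.2205/6.287 = 0.03507.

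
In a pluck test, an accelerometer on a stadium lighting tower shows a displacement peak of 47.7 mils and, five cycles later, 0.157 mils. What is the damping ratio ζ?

Logarithmic decrement δ = (1/n)·ln(x₀/x_n) = (1/5)·ln(47.7/0.157) = (1/5)·ln(303.8) = 1.143.
ζ = δ/√(4π² + δ²) = 1.143/√(39.48 + 1.31) = 1.143/6.386 = 0.1790.

0.179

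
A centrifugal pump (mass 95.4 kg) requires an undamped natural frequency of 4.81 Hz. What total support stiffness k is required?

87100 N/m

ω_n = 2πf_n = 2π × 4.81 = 30.22 rad/s.
k = m·ω_n² = 95.4 × 30.22² = 95.4 × 913.4 = 87140 N/m.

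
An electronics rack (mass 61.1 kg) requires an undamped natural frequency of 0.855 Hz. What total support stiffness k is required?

1760 N/m

ω_n = 2πf_n = 2π × 0.855 = 5.372 rad/s.
k = m·ω_n² = 61.1 × 5.372² = 61.1 × 28.86 = 1763 N/m.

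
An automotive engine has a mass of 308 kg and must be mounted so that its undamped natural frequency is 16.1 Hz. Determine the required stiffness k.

ω_n = 2πf_n = 2π × 16.1 = 101.2 rad/s.
k = m·ω_n² = 308 × 101.2² = 308 × 10230 = 3152000 N/m.

3150000 N/m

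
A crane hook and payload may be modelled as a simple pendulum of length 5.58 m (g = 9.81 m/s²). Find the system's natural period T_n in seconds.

For a simple pendulum ω_n = √(g/L) = √(9.81/5.58) = √1.758 = 1.326 rad/s.
T_n = 2π/ω_n = 6.283/1.326 = 4.739 s.

4.74 s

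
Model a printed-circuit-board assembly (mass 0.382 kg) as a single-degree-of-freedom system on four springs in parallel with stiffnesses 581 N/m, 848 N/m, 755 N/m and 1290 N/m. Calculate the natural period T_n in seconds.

Parallel springs add: k_eq = 581 + 848 + 755 + 1290 = 3474 N/m.
ω_n = √(k_eq/m) = √(3474/0.382) = √9094 = 95.36 rad/s.
T_n = 2π/ω_n = 6.283/95.36 = 0.06589 s.

0.0659 s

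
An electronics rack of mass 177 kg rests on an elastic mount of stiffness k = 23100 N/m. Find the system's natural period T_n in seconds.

0.550 s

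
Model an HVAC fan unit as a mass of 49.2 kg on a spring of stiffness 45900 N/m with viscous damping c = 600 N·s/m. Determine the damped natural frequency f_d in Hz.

4.76 Hz

ω_n = √(k/m) = √(45900/49.2) = 30.54 rad/s.
Critical damping c_c = 2√(k·m) = 2√(45900 × 49.2) = 3006 N·s/m, so ζ = c/c_c = 600/3006 = 0.1996.
ω_d = ω_n√(1 − ζ²) = 30.54 × √(1 − 0.0399) = 29.93 rad/s.
f_d = ω_d/(2π) = 4.763 Hz.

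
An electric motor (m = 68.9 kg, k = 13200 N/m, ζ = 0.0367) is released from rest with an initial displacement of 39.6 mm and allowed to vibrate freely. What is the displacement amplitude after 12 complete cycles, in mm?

2.48 mm

Logarithmic decrement δ = 2πζ/√(1 − ζ²) = 2π × 0.03670/√(1 − 0.00135) = 0.2307.
After n cycles, x_n/x₀ = e^(−nδ), so x_12 = 39.6 × e^(−12 × 0.2307) = 39.6 × 0.06273 = 2.484 mm.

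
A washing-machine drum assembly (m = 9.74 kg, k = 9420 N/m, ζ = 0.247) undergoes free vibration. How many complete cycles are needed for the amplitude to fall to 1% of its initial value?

3 cycles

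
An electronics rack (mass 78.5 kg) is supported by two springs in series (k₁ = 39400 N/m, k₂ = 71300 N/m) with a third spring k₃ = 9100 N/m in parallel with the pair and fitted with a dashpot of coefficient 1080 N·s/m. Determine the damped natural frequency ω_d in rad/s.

19.8 rad/s

Series pair: k_s = k₁k₂/(k₁+k₂) = (39400)(71300)/(39400 + 71300) = 25380 N/m. In parallel with k₃: k_eq = 25380 + 9100 = 34480 N/m.
ω_n = √(k_eq/m) = √(34480/78.5) = 20.96 rad/s.
Critical damping c_c = 2√(k_eq·m) = 2√(34480 × 78.5) = 3290 N·s/m, so ζ = c/c_c = 1080/3290 = 0.3282.
ω_d = ω_n√(1 − ζ²) = 20.96 × √(1 − 0.108) = 19.80 rad/s.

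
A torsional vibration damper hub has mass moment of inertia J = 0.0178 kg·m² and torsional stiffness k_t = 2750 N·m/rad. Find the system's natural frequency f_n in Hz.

ω_n = √(k_t/J) = √(2750/0.0178) = √154500 = 393.1 rad/s.
f_n = ω_n/(2π) = 393.1/6.283 = 62.56 Hz.

62.6 Hz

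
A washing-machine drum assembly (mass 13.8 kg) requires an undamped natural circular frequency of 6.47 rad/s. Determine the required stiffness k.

578 N/m

k = m·ω_n² = 13.8 × 6.470² = 13.8 × 41.86 = 577.7 N/m.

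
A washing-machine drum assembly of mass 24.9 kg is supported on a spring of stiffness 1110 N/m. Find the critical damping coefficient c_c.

c_c = 2√(k·m) = 2√(1110 × 24.9) = 2 × 166.2 = 332.5 N·s/m.

332 N·s/m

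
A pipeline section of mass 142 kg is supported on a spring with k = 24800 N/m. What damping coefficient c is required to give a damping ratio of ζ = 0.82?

3080 N·s/m

c_c = 2√(k·m) = 2√(24800 × 142) = 3753 N·s/m.
c = ζ·c_c = 0.82 × 3753 = 3078 N·s/m.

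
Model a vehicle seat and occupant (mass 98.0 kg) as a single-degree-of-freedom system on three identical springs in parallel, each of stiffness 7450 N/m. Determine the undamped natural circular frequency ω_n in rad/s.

15.1 rad/s

Parallel springs add: k_eq = 3 × 7450 = 22350 N/m.
ω_n = √(k_eq/m) = √(22350/98.0) = √228.1 = 15.10 rad/s.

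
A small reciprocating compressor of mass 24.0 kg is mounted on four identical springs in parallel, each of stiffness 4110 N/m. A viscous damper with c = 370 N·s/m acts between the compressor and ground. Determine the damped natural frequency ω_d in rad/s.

Parallel springs add: k_eq = 4 × 4110 = 16440 N/m.
ω_n = √(k_eq/m) = √(16440/24.0) = 26.17 rad/s.
Critical damping c_c = 2√(k_eq·m) = 2√(16440 × 24.0) = 1256 N·s/m, so ζ = c/c_c = 370/1256 = 0.2945.
ω_d = ω_n√(1 − ζ²) = 26.17 × √(1 − 0.0867) = 25.01 rad/s.

25.0 rad/s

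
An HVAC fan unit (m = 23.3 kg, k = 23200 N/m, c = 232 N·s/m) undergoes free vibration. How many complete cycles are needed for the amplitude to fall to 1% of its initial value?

5 cycles

ζ = c/(2√(km)) = 232/(2√(23200 × 23.3)) = 232/1470 = 0.1578.
Logarithmic decrement δ = 2πζ/√(1 − ζ²) = 2π × 0.1578/√(1 − 0.0249) = 1.004.
x_n/x₀ = e^(−nδ) ≤ 0.01; take ln: n ≥ ln(1/0.01)/δ = 4.605/1.004 = 4.587.
So 5 complete cycles are required.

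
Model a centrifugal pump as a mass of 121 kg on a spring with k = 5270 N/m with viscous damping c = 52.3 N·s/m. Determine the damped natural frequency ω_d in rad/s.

ω_n = √(k/m) = √(5270/121) = 6.600 rad/s.
Critical damping c_c = 2√(k·m) = 2√(5270 × 121) = 1597 N·s/m, so ζ = c/c_c = 52.3/1597 = 0.03275.
ω_d = ω_n√(1 − ζ²) = 6.600 × √(1 − 0.00107) = 6.596 rad/s.

6.60 rad/s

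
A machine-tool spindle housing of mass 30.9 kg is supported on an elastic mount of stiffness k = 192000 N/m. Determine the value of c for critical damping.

c_c = 2√(k·m) = 2√(192000 × 30.9) = 2 × 2436 = 4871 N·s/m.

4870 N·s/m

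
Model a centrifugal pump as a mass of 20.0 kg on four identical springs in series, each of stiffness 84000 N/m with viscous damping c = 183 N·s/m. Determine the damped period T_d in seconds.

Series springs: 1/k_eq = 4/84000, so k_eq = 84000/4 = 21000 N/m.
ω_n = √(k_eq/m) = √(21000/20.0) = 32.40 rad/s.
Critical damping c_c = 2√(k_eq·m) = 2√(21000 × 20.0) = 1296 N·s/m, so ζ = c/c_c = 183/1296 = 0.1412.
ω_d = ω_n√(1 − ζ²) = 32.40 × √(1 − 0.0199) = 32.08 rad/s.
T_d = 2π/ω_d = 0.1959 s.

0.196 s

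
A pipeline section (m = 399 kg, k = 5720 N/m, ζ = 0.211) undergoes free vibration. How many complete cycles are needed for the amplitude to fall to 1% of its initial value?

Logarithmic decrement δ = 2πζ/√(1 − ζ²) = 2π × 0.2110/√(1 − 0.0445) = 1.356.
x_n/x₀ = e^(−nδ) ≤ 0.01; take ln: n ≥ ln(1/0.01)/δ = 4.605/1.356 = 3.395.
So 4 complete cycles are required.

4 cycles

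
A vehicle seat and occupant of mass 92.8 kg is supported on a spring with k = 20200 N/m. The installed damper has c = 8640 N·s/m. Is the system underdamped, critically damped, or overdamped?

overdamped

c_c = 2√(k·m) = 2738 N·s/m; ζ = c/c_c = 8640/2738 = 3.16.
Since ζ > 1 the system is overdamped.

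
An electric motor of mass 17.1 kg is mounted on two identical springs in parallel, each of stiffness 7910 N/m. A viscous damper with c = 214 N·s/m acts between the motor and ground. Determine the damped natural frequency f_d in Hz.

Parallel springs add: k_eq = 2 × 7910 = 15820 N/m.
ω_n = √(k_eq/m) = √(15820/17.1) = 30.42 rad/s.
Critical damping c_c = 2√(k_eq·m) = 2√(15820 × 17.1) = 1040 N·s/m, so ζ = c/c_c = 214/1040 = 0.2057.
ω_d = ω_n√(1 − ζ²) = 30.42 × √(1 − 0.0423) = 29.77 rad/s.
f_d = ω_d/(2π) = 4.737 Hz.

4.74 Hz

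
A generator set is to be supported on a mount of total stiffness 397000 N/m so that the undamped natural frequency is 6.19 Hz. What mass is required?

262 kg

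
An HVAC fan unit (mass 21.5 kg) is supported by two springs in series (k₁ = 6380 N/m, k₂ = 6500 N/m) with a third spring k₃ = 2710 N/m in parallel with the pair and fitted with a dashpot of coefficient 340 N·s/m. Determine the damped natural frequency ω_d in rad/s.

14.6 rad/s

Series pair: k_s = k₁k₂/(k₁+k₂) = (6380)(6500)/(6380 + 6500) = 3220 N/m. In parallel with k₃: k_eq = 3220 + 2710 = 5930 N/m.
ω_n = √(k_eq/m) = √(5930/21.5) = 16.61 rad/s.
Critical damping c_c = 2√(k_eq·m) = 2√(5930 × 21.5) = 714.1 N·s/m, so ζ = c/c_c = 340/714.1 = 0.4761.
ω_d = ω_n√(1 − ζ²) = 16.61 × √(1 − 0.227) = 14.60 rad/s.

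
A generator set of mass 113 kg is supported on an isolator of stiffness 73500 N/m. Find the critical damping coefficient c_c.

c_c = 2√(k·m) = 2√(73500 × 113) = 2 × 2882 = 5764 N·s/m.

5760 N·s/m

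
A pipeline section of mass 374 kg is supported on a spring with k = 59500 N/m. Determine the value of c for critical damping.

9430 N·s/m

c_c = 2√(k·m) = 2√(59500 × 374) = 2 × 4717 = 9435 N·s/m.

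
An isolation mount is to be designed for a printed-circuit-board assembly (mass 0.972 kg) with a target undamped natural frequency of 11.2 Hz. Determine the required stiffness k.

4810 N/m

ω_n = 2πf_n = 2π × 11.2 = 70.37 rad/s.
k = m·ω_n² = 0.972 × 70.37² = 0.972 × 4952 = 4814 N/m.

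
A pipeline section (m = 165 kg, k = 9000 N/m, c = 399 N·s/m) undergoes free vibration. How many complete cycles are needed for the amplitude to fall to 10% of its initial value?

3 cycles

ζ = c/(2√(km)) = 399/(2√(9000 × 165)) = 399/2437 = 0.1637.
Logarithmic decrement δ = 2πζ/√(1 − ζ²) = 2π × 0.1637/√(1 − 0.0268) = 1.043.
x_n/x₀ = e^(−nδ) ≤ 0.1; take ln: n ≥ ln(1/0.1)/δ = 2.303/1.043 = 2.208.
So 3 complete cycles are required.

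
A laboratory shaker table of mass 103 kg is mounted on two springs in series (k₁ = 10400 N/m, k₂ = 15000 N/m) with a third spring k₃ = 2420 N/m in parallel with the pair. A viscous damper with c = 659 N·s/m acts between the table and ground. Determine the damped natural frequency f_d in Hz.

Series pair: k_s = k₁k₂/(k₁+k₂) = (10400)(15000)/(10400 + 15000) = 6142 N/m. In parallel with k₃: k_eq = 6142 + 2420 = 8562 N/m.
ω_n = √(k_eq/m) = √(8562/103) = 9.117 rad/s.
Critical damping c_c = 2√(k_eq·m) = 2√(8562 × 103) = 1878 N·s/m, so ζ = c/c_c = 659/1878 = 0.3509.
ω_d = ω_n√(1 − ζ²) = 9.117 × √(1 − 0.123) = 8.538 rad/s.
f_d = ω_d/(2π) = 1.359 Hz.

1.36 Hz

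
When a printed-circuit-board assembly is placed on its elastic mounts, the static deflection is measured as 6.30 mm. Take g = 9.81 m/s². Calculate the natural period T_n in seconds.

0.159 s

ω_n = √(g/δ_st) = √(9.81/0.00630) = √1557 = 39.46 rad/s.
T_n = 2π/ω_n = 6.283/39.46 = 0.1592 s.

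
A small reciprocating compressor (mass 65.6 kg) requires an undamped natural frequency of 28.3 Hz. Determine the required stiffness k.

ω_n = 2πf_n = 2π × 28.3 = 177.8 rad/s.
k = m·ω_n² = 65.6 × 177.8² = 65.6 × 31620 = 2074000 N/m.

2070000 N/m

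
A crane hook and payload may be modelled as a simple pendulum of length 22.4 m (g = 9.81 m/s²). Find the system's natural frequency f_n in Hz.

For a simple pendulum ω_n = √(g/L) = √(9.81/22.4) = √0.4379 = 0.6618 rad/s.
f_n = ω_n/(2π) = 0.6618/6.283 = 0.1053 Hz.

0.105 Hz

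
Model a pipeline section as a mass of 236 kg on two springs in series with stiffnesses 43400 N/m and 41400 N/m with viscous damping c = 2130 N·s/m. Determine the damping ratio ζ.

Series springs: 1/k_eq = 1/43400 + 1/41400 = 4.720×10^-5, so k_eq = 21190 N/m.
ω_n = √(k_eq/m) = √(21190/236) = 9.475 rad/s.
Critical damping c_c = 2√(k_eq·m) = 2√(21190 × 236) = 4472 N·s/m, so ζ = c/c_c = 2130/4472 = 0.4763.

0.476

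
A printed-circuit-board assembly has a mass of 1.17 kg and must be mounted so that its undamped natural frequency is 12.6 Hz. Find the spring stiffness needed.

7330 N/m

ω_n = 2πf_n = 2π × 12.6 = 79.17 rad/s.
k = m·ω_n² = 1.17 × 79.17² = 1.17 × 6268 = 7333 N/m.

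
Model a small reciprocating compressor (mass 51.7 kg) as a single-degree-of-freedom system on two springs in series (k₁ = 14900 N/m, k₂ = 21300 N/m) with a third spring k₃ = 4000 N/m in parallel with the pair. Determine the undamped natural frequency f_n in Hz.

2.50 Hz

Series pair: k_s = k₁k₂/(k₁+k₂) = (14900)(21300)/(14900 + 21300) = 8767 N/m. In parallel with k₃: k_eq = 8767 + 4000 = 12770 N/m.
ω_n = √(k_eq/m) = √(12770/51.7) = √246.9 = 15.71 rad/s.
f_n = ω_n/(2π) = 15.71/6.283 = 2.501 Hz.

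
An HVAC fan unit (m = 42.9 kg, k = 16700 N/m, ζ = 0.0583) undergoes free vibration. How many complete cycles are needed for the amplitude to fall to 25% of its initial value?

4 cycles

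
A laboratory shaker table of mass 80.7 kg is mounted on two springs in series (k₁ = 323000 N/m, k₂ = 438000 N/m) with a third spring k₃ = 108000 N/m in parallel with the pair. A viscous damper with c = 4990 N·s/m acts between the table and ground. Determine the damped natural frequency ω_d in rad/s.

Series pair: k_s = k₁k₂/(k₁+k₂) = (323000)(438000)/(323000 + 438000) = 185900 N/m. In parallel with k₃: k_eq = 185900 + 108000 = 293900 N/m.
ω_n = √(k_eq/m) = √(293900/80.7) = 60.35 rad/s.
Critical damping c_c = 2√(k_eq·m) = 2√(293900 × 80.7) = 9740 N·s/m, so ζ = c/c_c = 4990/9740 = 0.5123.
ω_d = ω_n√(1 − ζ²) = 60.35 × √(1 − 0.262) = 51.83 rad/s.

51.8 rad/s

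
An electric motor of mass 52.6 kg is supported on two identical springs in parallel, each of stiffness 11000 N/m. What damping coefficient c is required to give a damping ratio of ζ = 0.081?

Parallel springs add: k_eq = 2 × 11000 = 22000 N/m.
c_c = 2√(k_eq·m) = 2√(22000 × 52.6) = 2151 N·s/m.
c = ζ·c_c = 0.081 × 2151 = 174.3 N·s/m.

174 N·s/m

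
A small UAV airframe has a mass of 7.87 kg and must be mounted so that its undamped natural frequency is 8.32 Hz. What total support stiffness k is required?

ω_n = 2πf_n = 2π × 8.32 = 52.28 rad/s.
k = m·ω_n² = 7.87 × 52.28² = 7.87 × 2733 = 21510 N/m.

21500 N/m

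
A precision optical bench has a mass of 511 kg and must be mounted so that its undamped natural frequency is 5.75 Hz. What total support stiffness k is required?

667000 N/m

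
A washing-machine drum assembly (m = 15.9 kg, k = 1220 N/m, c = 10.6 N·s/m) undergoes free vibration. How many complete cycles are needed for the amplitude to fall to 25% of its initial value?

ζ = c/(2√(km)) = 10.6/(2√(1220 × 15.9)) = 10.6/278.6 = 0.03805.
Logarithmic decrement δ = 2πζ/√(1 − ζ²) = 2π × 0.03805/√(1 − 0.00145) = 0.2393.
x_n/x₀ = e^(−nδ) ≤ 0.25; take ln: n ≥ ln(1/0.25)/δ = 1.386/0.2393 = 5.794.
So 6 complete cycles are required.

6 cycles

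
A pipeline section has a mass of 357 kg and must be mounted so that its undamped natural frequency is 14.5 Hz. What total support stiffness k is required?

2960000 N/m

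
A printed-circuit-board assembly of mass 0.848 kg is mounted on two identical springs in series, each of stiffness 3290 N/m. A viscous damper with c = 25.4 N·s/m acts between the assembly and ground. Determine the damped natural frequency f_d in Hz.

6.59 Hz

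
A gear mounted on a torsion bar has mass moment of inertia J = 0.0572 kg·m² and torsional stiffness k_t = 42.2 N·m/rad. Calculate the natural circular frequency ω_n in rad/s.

27.2 rad/s

ω_n = √(k_t/J) = √(42.2/0.0572) = √737.8 = 27.16 rad/s.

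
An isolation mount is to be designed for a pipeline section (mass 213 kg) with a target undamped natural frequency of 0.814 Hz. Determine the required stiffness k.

ω_n = 2πf_n = 2π × 0.814 = 5.115 rad/s.
k = m·ω_n² = 213 × 5.115² = 213 × 26.16 = 5572 N/m.

5570 N/m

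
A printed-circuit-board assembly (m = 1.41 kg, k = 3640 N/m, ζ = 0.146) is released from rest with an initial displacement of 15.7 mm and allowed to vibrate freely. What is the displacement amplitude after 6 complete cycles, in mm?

0.0602 mm

Logarithmic decrement δ = 2πζ/√(1 − ζ²) = 2π × 0.1460/√(1 − 0.0213) = 0.9273.
After n cycles, x_n/x₀ = e^(−nδ), so x_6 = 15.7 × e^(−6 × 0.9273) = 15.7 × 0.003835 = 0.06020 mm.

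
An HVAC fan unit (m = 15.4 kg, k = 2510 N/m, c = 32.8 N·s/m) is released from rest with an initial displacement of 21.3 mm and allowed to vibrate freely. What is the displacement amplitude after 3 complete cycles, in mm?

ζ = c/(2√(km)) = 32.8/(2√(2510 × 15.4)) = 32.8/393.2 = 0.08342.
Logarithmic decrement δ = 2πζ/√(1 − ζ²) = 2π × 0.08342/√(1 − 0.00696) = 0.5259.
After n cycles, x_n/x₀ = e^(−nδ), so x_3 = 21.3 × e^(−3 × 0.5259) = 21.3 × 0.2064 = 4.397 mm.

4.40 mm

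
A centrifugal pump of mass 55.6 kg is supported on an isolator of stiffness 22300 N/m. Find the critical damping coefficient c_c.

2230 N·s/m

c_c = 2√(k·m) = 2√(22300 × 55.6) = 2 × 1113 = 2227 N·s/m.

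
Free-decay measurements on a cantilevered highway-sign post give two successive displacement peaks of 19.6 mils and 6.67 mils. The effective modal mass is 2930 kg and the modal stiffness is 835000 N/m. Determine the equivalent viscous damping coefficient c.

16700 N·s/m

Logarithmic decrement δ = (1/n)·ln(x₀/x_n) = (1/1)·ln(19.6/6.67) = (1/1)·ln(2.939) = 1.078.
ζ = δ/√(4π² + δ²) = 1.078/√(39.48 + 1.16) = 1.078/6.375 = 0.1691.
c = ζ · 2√(km) = 0.1691 × 2√(835000 × 2930) = 0.1691 × 98930 = 16730 N·s/m.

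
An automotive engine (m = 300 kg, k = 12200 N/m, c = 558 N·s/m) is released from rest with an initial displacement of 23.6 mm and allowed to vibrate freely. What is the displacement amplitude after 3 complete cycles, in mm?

1.47 mm

ζ = c/(2√(km)) = 558/(2√(12200 × 300)) = 558/3826 = 0.1458.
Logarithmic decrement δ = 2πζ/√(1 − ζ²) = 2π × 0.1458/√(1 − 0.0213) = 0.9262.
After n cycles, x_n/x₀ = e^(−nδ), so x_3 = 23.6 × e^(−3 × 0.9262) = 23.6 × 0.06212 = 1.466 mm.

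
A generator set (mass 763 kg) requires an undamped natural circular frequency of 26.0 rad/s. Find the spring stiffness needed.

516000 N/m

k = m·ω_n² = 763 × 26.00² = 763 × 676.0 = 515800 N/m.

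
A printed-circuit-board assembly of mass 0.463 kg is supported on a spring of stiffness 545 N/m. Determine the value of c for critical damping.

31.8 N·s/m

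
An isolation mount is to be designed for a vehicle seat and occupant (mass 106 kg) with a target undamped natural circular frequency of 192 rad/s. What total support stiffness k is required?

k = m·ω_n² = 106 × 192.0² = 106 × 36860 = 3908000 N/m.

3910000 N/m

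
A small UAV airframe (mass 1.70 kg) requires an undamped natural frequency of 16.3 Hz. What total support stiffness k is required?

ω_n = 2πf_n = 2π × 16.3 = 102.4 rad/s.
k = m·ω_n² = 1.70 × 102.4² = 1.70 × 10490 = 17830 N/m.

17800 N/m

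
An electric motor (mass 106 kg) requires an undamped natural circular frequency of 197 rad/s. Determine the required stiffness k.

k = m·ω_n² = 106 × 197.0² = 106 × 38810 = 4114000 N/m.

4110000 N/m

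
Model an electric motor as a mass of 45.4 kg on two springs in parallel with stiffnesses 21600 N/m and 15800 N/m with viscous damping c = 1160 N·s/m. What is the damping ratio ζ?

Parallel springs add: k_eq = 21600 + 15800 = 37400 N/m.
ω_n = √(k_eq/m) = √(37400/45.4) = 28.70 rad/s.
Critical damping c_c = 2√(k_eq·m) = 2√(37400 × 45.4) = 2606 N·s/m, so ζ = c/c_c = 1160/2606 = 0.4451.

0.445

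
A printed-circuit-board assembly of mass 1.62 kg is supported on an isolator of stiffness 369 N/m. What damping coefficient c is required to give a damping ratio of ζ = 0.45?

22.0 N·s/m

c_c = 2√(k·m) = 2√(369.0 × 1.62) = 48.90 N·s/m.
c = ζ·c_c = 0.45 × 48.90 = 22.00 N·s/m.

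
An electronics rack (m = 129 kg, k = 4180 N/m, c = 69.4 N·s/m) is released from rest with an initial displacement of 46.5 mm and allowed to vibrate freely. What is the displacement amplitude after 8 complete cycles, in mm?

4.31 mm

ζ = c/(2√(km)) = 69.4/(2√(4180 × 129)) = 69.4/1469 = 0.04725.
Logarithmic decrement δ = 2πζ/√(1 − ζ²) = 2π × 0.04725/√(1 − 0.00223) = 0.2972.
After n cycles, x_n/x₀ = e^(−nδ), so x_8 = 46.5 × e^(−8 × 0.2972) = 46.5 × 0.09274 = 4.312 mm.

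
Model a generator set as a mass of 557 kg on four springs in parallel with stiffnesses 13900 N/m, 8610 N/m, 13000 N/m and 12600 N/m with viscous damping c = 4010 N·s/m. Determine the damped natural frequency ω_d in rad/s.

Parallel springs add: k_eq = 13900 + 8610 + 13000 + 12600 = 48110 N/m.
ω_n = √(k_eq/m) = √(48110/557) = 9.294 rad/s.
Critical damping c_c = 2√(k_eq·m) = 2√(48110 × 557) = 10350 N·s/m, so ζ = c/c_c = 4010/10350 = 0.3873.
ω_d = ω_n√(1 − ζ²) = 9.294 × √(1 − 0.150) = 8.568 rad/s.

8.57 rad/s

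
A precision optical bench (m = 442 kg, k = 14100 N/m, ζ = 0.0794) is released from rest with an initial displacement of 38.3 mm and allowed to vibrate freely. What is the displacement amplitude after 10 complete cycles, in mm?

Logarithmic decrement δ = 2πζ/√(1 − ζ²) = 2π × 0.07940/√(1 − 0.00630) = 0.5005.
After n cycles, x_n/x₀ = e^(−nδ), so x_10 = 38.3 × e^(−10 × 0.5005) = 38.3 × 0.006707 = 0.2569 mm.

0.257 mm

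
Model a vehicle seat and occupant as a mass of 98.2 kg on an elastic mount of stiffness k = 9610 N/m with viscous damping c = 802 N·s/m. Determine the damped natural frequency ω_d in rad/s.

9.01 rad/s

ω_n = √(k/m) = √(9610/98.2) = 9.892 rad/s.
Critical damping c_c = 2√(k·m) = 2√(9610 × 98.2) = 1943 N·s/m, so ζ = c/c_c = 802/1943 = 0.4128.
ω_d = ω_n√(1 − ζ²) = 9.892 × √(1 − 0.170) = 9.010 rad/s.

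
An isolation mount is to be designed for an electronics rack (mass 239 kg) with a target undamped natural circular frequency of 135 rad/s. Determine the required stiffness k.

4360000 N/m

k = m·ω_n² = 239 × 135.0² = 239 × 18220 = 4356000 N/m.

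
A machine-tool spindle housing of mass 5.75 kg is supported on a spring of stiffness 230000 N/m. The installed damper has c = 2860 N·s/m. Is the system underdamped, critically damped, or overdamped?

overdamped

c_c = 2√(k·m) = 2300 N·s/m; ζ = c/c_c = 2860/2300 = 1.24.
Since ζ > 1 the system is overdamped.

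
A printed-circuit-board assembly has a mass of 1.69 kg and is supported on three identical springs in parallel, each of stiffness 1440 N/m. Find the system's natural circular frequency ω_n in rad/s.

50.6 rad/s

Parallel springs add: k_eq = 3 × 1440 = 4320 N/m.
ω_n = √(k_eq/m) = √(4320/1.69) = √2556 = 50.56 rad/s.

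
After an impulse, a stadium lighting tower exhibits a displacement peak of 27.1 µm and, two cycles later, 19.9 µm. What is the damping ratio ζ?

Logarithmic decrement δ = (1/n)·ln(x₀/x_n) = (1/2)·ln(27.1/19.9) = (1/2)·ln(1.362) = 0.1544.
ζ = δ/√(4π² + δ²) = 0.1544/√(39.48 + 0.0238) = 0.1544/6.285 = 0.02457.

0.0246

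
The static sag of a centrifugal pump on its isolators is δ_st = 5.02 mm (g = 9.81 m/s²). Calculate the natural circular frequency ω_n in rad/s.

ω_n = √(g/δ_st) = √(9.81/0.00502) = √1954 = 44.21 rad/s.

44.2 rad/s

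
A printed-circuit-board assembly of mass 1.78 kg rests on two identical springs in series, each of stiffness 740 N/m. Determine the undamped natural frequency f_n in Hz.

Series springs: 1/k_eq = 2/740, so k_eq = 740/2 = 370.0 N/m.
ω_n = √(k_eq/m) = √(370.0/1.78) = √207.9 = 14.42 rad/s.
f_n = ω_n/(2π) = 14.42/6.283 = 2.295 Hz.

2.29 Hz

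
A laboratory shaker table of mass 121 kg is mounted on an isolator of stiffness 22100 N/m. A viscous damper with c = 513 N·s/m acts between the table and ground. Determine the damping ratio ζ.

ω_n = √(k/m) = √(22100/121) = 13.51 rad/s.
Critical damping c_c = 2√(k·m) = 2√(22100 × 121) = 3271 N·s/m, so ζ = c/c_c = 513/3271 = 0.1569.

0.157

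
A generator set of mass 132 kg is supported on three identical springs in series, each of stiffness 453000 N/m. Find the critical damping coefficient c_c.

8930 N·s/m

Series springs: 1/k_eq = 3/453000, so k_eq = 453000/3 = 151000 N/m.
c_c = 2√(k_eq·m) = 2√(151000 × 132) = 2 × 4465 = 8929 N·s/m.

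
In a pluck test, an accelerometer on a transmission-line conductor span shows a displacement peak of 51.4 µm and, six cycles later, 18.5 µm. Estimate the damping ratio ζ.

0.0271

Logarithmic decrement δ = (1/n)·ln(x₀/x_n) = (1/6)·ln(51.4/18.5) = (1/6)·ln(2.778) = 0.1703.
ζ = δ/√(4π² + δ²) = 0.1703/√(39.48 + 0.0290) = 0.1703/6.285 = 0.02710.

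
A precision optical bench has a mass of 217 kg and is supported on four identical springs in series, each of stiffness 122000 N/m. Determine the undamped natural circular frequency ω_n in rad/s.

11.9 rad/s

Series springs: 1/k_eq = 4/122000, so k_eq = 122000/4 = 30500 N/m.
ω_n = √(k_eq/m) = √(30500/217) = √140.6 = 11.86 rad/s.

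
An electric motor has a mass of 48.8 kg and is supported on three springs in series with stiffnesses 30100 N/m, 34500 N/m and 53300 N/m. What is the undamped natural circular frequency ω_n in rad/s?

15.9 rad/s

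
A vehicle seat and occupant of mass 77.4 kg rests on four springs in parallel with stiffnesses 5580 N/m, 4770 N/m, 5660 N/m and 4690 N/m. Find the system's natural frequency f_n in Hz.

2.60 Hz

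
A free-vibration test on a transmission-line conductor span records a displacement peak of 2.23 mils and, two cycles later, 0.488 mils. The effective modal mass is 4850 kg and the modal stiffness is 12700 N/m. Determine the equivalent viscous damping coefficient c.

Logarithmic decrement δ = (1/n)·ln(x₀/x_n) = (1/2)·ln(2.23/0.488) = (1/2)·ln(4.570) = 0.7597.
ζ = δ/√(4π² + δ²) = 0.7597/√(39.48 + 0.577) = 0.7597/6.329 = 0.1200.
c = ζ · 2√(km) = 0.1200 × 2√(12700 × 4850) = 0.1200 × 15700 = 1884 N·s/m.

1880 N·s/m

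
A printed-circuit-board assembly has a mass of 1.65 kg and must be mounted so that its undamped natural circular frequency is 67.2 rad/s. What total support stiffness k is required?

7450 N/m

k = m·ω_n² = 1.65 × 67.20² = 1.65 × 4516 = 7451 N/m.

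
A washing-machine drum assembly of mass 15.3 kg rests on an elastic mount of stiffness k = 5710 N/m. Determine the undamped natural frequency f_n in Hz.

ω_n = √(k/m) = √(5710/15.3) = √373.2 = 19.32 rad/s.
f_n = ω_n/(2π) = 19.32/6.283 = 3.075 Hz.

3.07 Hz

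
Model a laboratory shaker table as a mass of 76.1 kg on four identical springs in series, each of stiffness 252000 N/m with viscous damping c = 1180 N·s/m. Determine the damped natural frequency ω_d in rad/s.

Series springs: 1/k_eq = 4/252000, so k_eq = 252000/4 = 63000 N/m.
ω_n = √(k_eq/m) = √(63000/76.1) = 28.77 rad/s.
Critical damping c_c = 2√(k_eq·m) = 2√(63000 × 76.1) = 4379 N·s/m, so ζ = c/c_c = 1180/4379 = 0.2695.
ω_d = ω_n√(1 − ζ²) = 28.77 × √(1 − 0.0726) = 27.71 rad/s.

27.7 rad/s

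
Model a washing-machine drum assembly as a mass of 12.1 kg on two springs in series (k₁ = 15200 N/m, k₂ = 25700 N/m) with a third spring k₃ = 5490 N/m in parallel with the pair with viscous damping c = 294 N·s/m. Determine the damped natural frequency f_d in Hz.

Series pair: k_s = k₁k₂/(k₁+k₂) = (15200)(25700)/(15200 + 25700) = 9551 N/m. In parallel with k₃: k_eq = 9551 + 5490 = 15040 N/m.
ω_n = √(k_eq/m) = √(15040/12.1) = 35.26 rad/s.
Critical damping c_c = 2√(k_eq·m) = 2√(15040 × 12.1) = 853.2 N·s/m, so ζ = c/c_c = 294/853.2 = 0.3446.
ω_d = ω_n√(1 − ζ²) = 35.26 × √(1 − 0.119) = 33.10 rad/s.
f_d = ω_d/(2π) = 5.268 Hz.

5.27 Hz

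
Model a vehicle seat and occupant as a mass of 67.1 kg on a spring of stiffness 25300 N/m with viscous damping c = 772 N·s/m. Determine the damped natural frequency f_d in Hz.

2.95 Hz

ω_n = √(k/m) = √(25300/67.1) = 19.42 rad/s.
Critical damping c_c = 2√(k·m) = 2√(25300 × 67.1) = 2606 N·s/m, so ζ = c/c_c = 772/2606 = 0.2963.
ω_d = ω_n√(1 − ζ²) = 19.42 × √(1 − 0.0878) = 18.55 rad/s.
f_d = ω_d/(2π) = 2.952 Hz.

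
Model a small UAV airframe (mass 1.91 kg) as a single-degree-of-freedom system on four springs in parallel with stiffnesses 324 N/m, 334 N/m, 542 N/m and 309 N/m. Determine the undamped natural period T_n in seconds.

0.224 s

Parallel springs add: k_eq = 324 + 334 + 542 + 309 = 1509 N/m.
ω_n = √(k_eq/m) = √(1509/1.91) = √790.1 = 28.11 rad/s.
T_n = 2π/ω_n = 6.283/28.11 = 0.2235 s.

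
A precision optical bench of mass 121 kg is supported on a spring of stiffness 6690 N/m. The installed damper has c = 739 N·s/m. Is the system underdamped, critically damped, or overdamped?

underdamped

c_c = 2√(k·m) = 1799 N·s/m; ζ = c/c_c = 739/1799 = 0.411.
Since ζ < 1 the system is underdamped.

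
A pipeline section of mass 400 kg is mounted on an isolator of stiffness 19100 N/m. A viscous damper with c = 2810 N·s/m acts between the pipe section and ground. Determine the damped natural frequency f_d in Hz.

0.947 Hz

ω_n = √(k/m) = √(19100/400) = 6.910 rad/s.
Critical damping c_c = 2√(k·m) = 2√(19100 × 400) = 5528 N·s/m, so ζ = c/c_c = 2810/5528 = 0.5083.
ω_d = ω_n√(1 − ζ²) = 6.910 × √(1 − 0.258) = 5.951 rad/s.
f_d = ω_d/(2π) = 0.9471 Hz.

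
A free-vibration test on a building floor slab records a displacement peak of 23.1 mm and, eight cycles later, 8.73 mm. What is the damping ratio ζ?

0.0194

Logarithmic decrement δ = (1/n)·ln(x₀/x_n) = (1/8)·ln(23.1/8.73) = (1/8)·ln(2.646) = 0.1216.
ζ = δ/√(4π² + δ²) = 0.1216/√(39.48 + 0.0148) = 0.1216/6.284 = 0.01935.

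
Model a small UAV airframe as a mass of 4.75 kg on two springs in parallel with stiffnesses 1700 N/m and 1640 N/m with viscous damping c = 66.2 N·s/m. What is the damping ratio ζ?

0.263

Parallel springs add: k_eq = 1700 + 1640 = 3340 N/m.
ω_n = √(k_eq/m) = √(3340/4.75) = 26.52 rad/s.
Critical damping c_c = 2√(k_eq·m) = 2√(3340 × 4.75) = 251.9 N·s/m, so ζ = c/c_c = 66.2/251.9 = 0.2628.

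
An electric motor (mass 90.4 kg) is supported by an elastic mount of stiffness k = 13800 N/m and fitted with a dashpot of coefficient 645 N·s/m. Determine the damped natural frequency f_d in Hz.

ω_n = √(k/m) = √(13800/90.4) = 12.36 rad/s.
Critical damping c_c = 2√(k·m) = 2√(13800 × 90.4) = 2234 N·s/m, so ζ = c/c_c = 645/2234 = 0.2887.
ω_d = ω_n√(1 − ζ²) = 12.36 × √(1 − 0.0834) = 11.83 rad/s.
f_d = ω_d/(2π) = 1.883 Hz.

1.88 Hz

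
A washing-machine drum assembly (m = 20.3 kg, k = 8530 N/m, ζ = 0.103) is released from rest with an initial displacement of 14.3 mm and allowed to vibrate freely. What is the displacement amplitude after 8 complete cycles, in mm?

Logarithmic decrement δ = 2πζ/√(1 − ζ²) = 2π × 0.1030/√(1 − 0.0106) = 0.6506.
After n cycles, x_n/x₀ = e^(−nδ), so x_8 = 14.3 × e^(−8 × 0.6506) = 14.3 × 0.005489 = 0.07849 mm.

0.0785 mm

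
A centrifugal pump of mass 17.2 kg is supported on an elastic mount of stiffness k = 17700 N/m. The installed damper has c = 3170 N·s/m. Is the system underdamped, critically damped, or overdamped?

overdamped

c_c = 2√(k·m) = 1104 N·s/m; ζ = c/c_c = 3170/1104 = 2.87.
Since ζ > 1 the system is overdamped.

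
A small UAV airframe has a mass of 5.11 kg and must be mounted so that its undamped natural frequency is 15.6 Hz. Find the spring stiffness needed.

49100 N/m

ω_n = 2πf_n = 2π × 15.6 = 98.02 rad/s.
k = m·ω_n² = 5.11 × 98.02² = 5.11 × 9607 = 49090 N/m.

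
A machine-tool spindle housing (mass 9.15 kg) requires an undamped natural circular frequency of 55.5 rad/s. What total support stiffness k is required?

28200 N/m

k = m·ω_n² = 9.15 × 55.50² = 9.15 × 3080 = 28180 N/m.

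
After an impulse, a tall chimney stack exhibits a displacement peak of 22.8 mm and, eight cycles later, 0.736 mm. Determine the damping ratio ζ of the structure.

0.0681

Logarithmic decrement δ = (1/n)·ln(x₀/x_n) = (1/8)·ln(22.8/0.736) = (1/8)·ln(30.98) = 0.4292.
ζ = δ/√(4π² + δ²) = 0.4292/√(39.48 + 0.184) = 0.4292/6.298 = 0.06814.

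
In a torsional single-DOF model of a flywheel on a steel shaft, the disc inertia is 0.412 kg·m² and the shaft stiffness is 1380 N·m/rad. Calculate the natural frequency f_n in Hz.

9.21 Hz

ω_n = √(k_t/J) = √(1380/0.412) = √3350 = 57.87 rad/s.
f_n = ω_n/(2π) = 57.87/6.283 = 9.211 Hz.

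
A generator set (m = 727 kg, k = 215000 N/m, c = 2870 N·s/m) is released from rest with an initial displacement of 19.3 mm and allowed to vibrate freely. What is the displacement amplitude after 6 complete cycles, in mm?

ζ = c/(2√(km)) = 2870/(2√(215000 × 727)) = 2870/25000 = 0.1148.
Logarithmic decrement δ = 2πζ/√(1 − ζ²) = 2π × 0.1148/√(1 − 0.0132) = 0.7260.
After n cycles, x_n/x₀ = e^(−nδ), so x_6 = 19.3 × e^(−6 × 0.7260) = 19.3 × 0.01283 = 0.2476 mm.

0.248 mm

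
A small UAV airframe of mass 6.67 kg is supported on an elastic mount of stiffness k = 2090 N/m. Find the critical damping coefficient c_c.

236 N·s/m

c_c = 2√(k·m) = 2√(2090 × 6.67) = 2 × 118.1 = 236.1 N·s/m.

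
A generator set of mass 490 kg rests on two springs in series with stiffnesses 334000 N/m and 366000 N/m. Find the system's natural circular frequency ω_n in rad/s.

Series springs: 1/k_eq = 1/334000 + 1/366000 = 5.726×10^-6, so k_eq = 174600 N/m.
ω_n = √(k_eq/m) = √(174600/490) = √356.4 = 18.88 rad/s.

18.9 rad/s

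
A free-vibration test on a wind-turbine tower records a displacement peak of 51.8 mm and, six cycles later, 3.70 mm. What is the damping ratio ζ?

0.0698

Logarithmic decrement δ = (1/n)·ln(x₀/x_n) = (1/6)·ln(51.8/3.70) = (1/6)·ln(14.00) = 0.4398.
ζ = δ/√(4π² + δ²) = 0.4398/√(39.48 + 0.193) = 0.4398/6.299 = 0.06983.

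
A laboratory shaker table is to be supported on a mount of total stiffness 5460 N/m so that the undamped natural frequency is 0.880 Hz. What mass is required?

ω_n = 2πf_n = 2π × 0.880 = 5.529 rad/s.
m = k/ω_n² = 5460/5.529² = 5460/30.57 = 178.6 kg.

179 kg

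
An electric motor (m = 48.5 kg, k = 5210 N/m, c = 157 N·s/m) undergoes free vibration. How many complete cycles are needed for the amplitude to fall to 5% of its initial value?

ζ = c/(2√(km)) = 157/(2√(5210 × 48.5)) = 157/1005 = 0.1562.
Logarithmic decrement δ = 2πζ/√(1 − ζ²) = 2π × 0.1562/√(1 − 0.0244) = 0.9934.
x_n/x₀ = e^(−nδ) ≤ 0.05; take ln: n ≥ ln(1/0.05)/δ = 2.996/0.9934 = 3.016.
So 4 complete cycles are required.

4 cycles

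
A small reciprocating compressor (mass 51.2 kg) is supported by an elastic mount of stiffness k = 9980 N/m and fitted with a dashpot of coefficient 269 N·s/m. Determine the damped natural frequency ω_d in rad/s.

13.7 rad/s

ω_n = √(k/m) = √(9980/51.2) = 13.96 rad/s.
Critical damping c_c = 2√(k·m) = 2√(9980 × 51.2) = 1430 N·s/m, so ζ = c/c_c = 269/1430 = 0.1882.
ω_d = ω_n√(1 − ζ²) = 13.96 × √(1 − 0.0354) = 13.71 rad/s.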